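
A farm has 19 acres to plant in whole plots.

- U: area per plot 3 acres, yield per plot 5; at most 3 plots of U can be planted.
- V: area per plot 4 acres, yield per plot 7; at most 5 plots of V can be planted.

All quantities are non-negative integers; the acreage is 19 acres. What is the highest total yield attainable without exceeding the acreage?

V has the best ratio (7/4); taking only V gives at most 4×7 = 28 (stopped by the area limit).
Mixing does better — 1×U and 4×V: area 19 ≤ 19, yield 1·5 + 4·7 = 33.

33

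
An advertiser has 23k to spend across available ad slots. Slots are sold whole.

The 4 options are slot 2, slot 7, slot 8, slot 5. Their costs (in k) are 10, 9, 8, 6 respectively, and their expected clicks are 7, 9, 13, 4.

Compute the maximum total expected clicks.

26

Take slot 7, slot 8, and slot 5: cost 9 + 8 + 6 = 23 ≤ 23, expected clicks 9 + 13 + 4 = 26.
No other feasible combination does better.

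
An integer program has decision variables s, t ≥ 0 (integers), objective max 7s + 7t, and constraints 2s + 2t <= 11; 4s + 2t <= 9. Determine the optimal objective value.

(s,t)=(0,4): 2·0+2·4=8≤11, 4·0+2·4=8≤9, objective 28.
(s,t)=(0,3): 2·0+2·3=6≤11, 4·0+2·3=6≤9, objective 21.
No feasible integer point exceeds 28.

28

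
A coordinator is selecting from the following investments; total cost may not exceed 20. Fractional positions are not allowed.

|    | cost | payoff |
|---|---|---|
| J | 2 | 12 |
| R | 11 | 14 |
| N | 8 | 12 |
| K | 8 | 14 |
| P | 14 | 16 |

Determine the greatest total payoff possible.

38

J + N + K: cost 2 + 8 + 8 = 18 ≤ 20, payoff 12 + 12 + 14 = 38.
J + P: cost 2 + 14 = 16 ≤ 20, payoff 12 + 16 = 28.
Best is J, N, and K with total payoff 38.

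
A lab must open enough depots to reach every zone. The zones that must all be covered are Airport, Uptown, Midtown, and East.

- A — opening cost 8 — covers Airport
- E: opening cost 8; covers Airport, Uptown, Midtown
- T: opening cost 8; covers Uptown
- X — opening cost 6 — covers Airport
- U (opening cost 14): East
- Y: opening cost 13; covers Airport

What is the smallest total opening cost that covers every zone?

Choose E and U: together they cover Airport, Uptown, Midtown, East — every zone.
Total opening cost: 8 + 14 = 22.
No cover costs less than 22.

22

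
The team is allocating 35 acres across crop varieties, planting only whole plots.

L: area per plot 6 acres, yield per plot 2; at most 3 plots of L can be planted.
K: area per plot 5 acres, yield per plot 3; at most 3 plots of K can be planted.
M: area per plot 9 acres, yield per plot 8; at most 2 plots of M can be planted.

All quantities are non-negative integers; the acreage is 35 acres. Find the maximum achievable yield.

25

This is a bounded integer knapsack.
1×L, 2×K, and 2×M: area 34 ≤ 35, yield 1·2 + 2·3 + 2·8 = 24.
3×K and 2×M: area 33 ≤ 35, yield 3·3 + 2·8 = 25.
Best is 25.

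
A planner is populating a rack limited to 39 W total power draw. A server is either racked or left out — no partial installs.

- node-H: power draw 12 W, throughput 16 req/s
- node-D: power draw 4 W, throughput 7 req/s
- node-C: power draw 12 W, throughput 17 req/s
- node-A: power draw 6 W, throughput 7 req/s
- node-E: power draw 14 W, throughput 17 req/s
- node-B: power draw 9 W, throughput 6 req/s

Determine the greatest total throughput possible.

50

Allowing fractional choices, the relaxed optimum would be about 53.4, but servers are indivisible.
node-D + node-C + node-A + node-E: power draw 4 + 12 + 6 + 14 = 36 ≤ 39, throughput 7 + 17 + 7 + 17 = 48.
node-H + node-C + node-E: power draw 12 + 12 + 14 = 38 ≤ 39, throughput 16 + 17 + 17 = 50.
node-H + node-D + node-C + node-A: power draw 12 + 4 + 12 + 6 = 34 ≤ 39, throughput 16 + 7 + 17 + 7 = 47.
Best is node-H, node-C, and node-E with total throughput 50.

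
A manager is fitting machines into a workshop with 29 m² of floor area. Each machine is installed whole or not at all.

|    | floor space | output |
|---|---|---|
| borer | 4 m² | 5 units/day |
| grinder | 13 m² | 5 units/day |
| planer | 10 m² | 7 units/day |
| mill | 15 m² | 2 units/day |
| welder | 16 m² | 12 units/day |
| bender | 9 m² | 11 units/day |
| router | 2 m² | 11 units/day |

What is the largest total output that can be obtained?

Take borer, planer, bender, and router: floor space 4 + 10 + 9 + 2 = 25 ≤ 29, output 5 + 7 + 11 + 11 = 34.
No feasible combination exceeds this.

34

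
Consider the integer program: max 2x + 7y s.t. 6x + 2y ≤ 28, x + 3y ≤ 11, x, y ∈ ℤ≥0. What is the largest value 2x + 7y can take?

25

(x,y)=(2,3): 6·2+2·3=18≤28, 1·2+3·3=11≤11, objective 25.
(x,y)=(1,3): 6·1+2·3=12≤28, 1·1+3·3=10≤11, objective 23.
(x,y)=(0,3): 6·0+2·3=6≤28, 1·0+3·3=9≤11, objective 21.
The best lattice point is (2,3), giving 25.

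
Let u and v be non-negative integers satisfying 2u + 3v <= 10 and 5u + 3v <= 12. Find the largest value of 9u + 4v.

Relaxing integrality, the LP optimum is 21.60 at (u,v) = (2.4, 0), which is not an integer point.
(u,v)=(2,0): 2·2+3·0=4≤10, 5·2+3·0=10≤12, objective 18.
(u,v)=(1,1): 2·1+3·1=5≤10, 5·1+3·1=8≤12, objective 13.
(u,v)=(1,0): 2·1+3·0=2≤10, 5·1+3·0=5≤12, objective 9.
No feasible integer point exceeds 18.

18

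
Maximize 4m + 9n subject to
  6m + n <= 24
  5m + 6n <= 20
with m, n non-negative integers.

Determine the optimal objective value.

Relaxing integrality, the LP optimum is 30.00 at (m,n) = (0, 3.33), which is not an integer point.
(m,n)=(0,3) is feasible, giving 27.
(m,n)=(1,2) is feasible, giving 22.
Maximum is 27 at (m,n)=(0,3).

27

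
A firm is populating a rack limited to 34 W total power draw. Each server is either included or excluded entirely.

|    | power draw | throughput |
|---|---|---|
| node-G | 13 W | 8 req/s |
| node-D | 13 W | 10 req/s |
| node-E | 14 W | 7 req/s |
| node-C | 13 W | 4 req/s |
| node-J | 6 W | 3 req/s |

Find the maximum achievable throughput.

Take node-G, node-D, and node-J: power draw 13 + 13 + 6 = 32 ≤ 34, throughput 8 + 10 + 3 = 21.
No other feasible combination does better.

21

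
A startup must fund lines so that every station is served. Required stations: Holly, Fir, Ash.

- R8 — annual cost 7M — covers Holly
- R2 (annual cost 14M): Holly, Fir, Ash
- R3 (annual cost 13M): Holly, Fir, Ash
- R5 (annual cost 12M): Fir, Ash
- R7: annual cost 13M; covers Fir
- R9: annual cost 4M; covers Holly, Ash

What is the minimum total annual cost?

The greedy cost-per-new-station heuristic would pick R9 and R5 for 16, but a cheaper cover exists.
R3 alone covers Holly, Fir, Ash — every station.
Total annual cost: 13.
No cover costs less than 13.

13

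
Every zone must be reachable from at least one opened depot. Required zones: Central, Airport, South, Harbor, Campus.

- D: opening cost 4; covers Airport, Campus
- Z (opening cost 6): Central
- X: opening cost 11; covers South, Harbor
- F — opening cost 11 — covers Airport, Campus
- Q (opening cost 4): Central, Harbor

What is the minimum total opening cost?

19

This is an integer covering problem.
Choose D, X, and Q: together they cover Central, Airport, South, Harbor, Campus — every zone.
Total opening cost: 4 + 11 + 4 = 19.
No cover costs less than 19.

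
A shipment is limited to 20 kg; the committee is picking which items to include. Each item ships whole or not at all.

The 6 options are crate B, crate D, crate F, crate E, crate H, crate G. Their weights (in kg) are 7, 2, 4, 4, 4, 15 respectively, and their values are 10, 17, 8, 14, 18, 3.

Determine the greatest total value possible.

Treat it as a binary knapsack problem.
Allowing fractional choices, the relaxed optimum would be about 65.6, but items are indivisible.
crate B + crate D + crate E + crate H: weight 7 + 2 + 4 + 4 = 17 ≤ 20, value 10 + 17 + 14 + 18 = 59.
crate D + crate F + crate E + crate H: weight 2 + 4 + 4 + 4 = 14 ≤ 20, value 17 + 8 + 14 + 18 = 57.
Best is crate B, crate D, crate E, and crate H with total value 59.

59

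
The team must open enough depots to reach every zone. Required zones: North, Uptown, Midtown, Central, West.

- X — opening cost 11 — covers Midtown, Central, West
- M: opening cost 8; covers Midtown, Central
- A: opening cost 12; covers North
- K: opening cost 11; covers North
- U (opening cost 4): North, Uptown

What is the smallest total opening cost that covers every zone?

Choose X and U: together they cover North, Uptown, Midtown, Central, West — every zone.
Total opening cost: 11 + 4 = 15.
No cover costs less than 15.

15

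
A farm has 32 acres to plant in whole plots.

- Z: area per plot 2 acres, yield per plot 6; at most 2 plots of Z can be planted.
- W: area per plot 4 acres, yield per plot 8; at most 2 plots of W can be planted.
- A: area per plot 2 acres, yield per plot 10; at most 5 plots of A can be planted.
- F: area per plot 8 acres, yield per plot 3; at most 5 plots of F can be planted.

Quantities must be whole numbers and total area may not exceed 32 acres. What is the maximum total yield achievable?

81

This is a bounded integer knapsack.
2×Z, 2×W, 5×A, and 1×F: area 30 ≤ 32, yield 2·6 + 2·8 + 5·10 + 1·3 = 81.
2×Z, 2×W, and 5×A: area 22 ≤ 32, yield 2·6 + 2·8 + 5·10 = 78.
Best is 81.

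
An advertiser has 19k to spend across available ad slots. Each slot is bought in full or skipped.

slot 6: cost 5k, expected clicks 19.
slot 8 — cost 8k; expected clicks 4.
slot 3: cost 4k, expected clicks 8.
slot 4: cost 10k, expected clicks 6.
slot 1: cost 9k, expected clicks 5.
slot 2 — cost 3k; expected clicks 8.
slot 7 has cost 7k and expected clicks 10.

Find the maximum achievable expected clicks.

slot 6 + slot 3 + slot 7: cost 5 + 4 + 7 = 16 ≤ 19, expected clicks 19 + 8 + 10 = 37.
slot 6 + slot 3 + slot 2 + slot 7: cost 5 + 4 + 3 + 7 = 19 ≤ 19, expected clicks 19 + 8 + 8 + 10 = 45.
slot 6 + slot 2 + slot 7: cost 5 + 3 + 7 = 15 ≤ 19, expected clicks 19 + 8 + 10 = 37.
Best is slot 6, slot 3, slot 2, and slot 7 with total expected clicks 45.

45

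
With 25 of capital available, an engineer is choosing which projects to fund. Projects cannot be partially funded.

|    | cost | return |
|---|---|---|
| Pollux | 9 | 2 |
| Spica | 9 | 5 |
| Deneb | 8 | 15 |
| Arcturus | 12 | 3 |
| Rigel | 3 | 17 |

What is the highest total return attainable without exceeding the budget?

37

Allowing fractional choices, the relaxed optimum would be about 38.2, but projects are indivisible.
Deneb + Arcturus + Rigel: cost 8 + 12 + 3 = 23 ≤ 25, return 15 + 3 + 17 = 35.
Pollux + Deneb + Rigel: cost 9 + 8 + 3 = 20 ≤ 25, return 2 + 15 + 17 = 34.
Spica + Deneb + Rigel: cost 9 + 8 + 3 = 20 ≤ 25, return 5 + 15 + 17 = 37.
Best is Spica, Deneb, and Rigel with total return 37.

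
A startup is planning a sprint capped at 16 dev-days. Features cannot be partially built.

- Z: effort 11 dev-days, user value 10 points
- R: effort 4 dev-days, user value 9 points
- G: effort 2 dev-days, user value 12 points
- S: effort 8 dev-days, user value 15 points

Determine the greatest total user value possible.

36

Treat it as a binary knapsack problem.
Allowing fractional choices, the relaxed optimum would be about 37.8, but features are indivisible.
G + S: effort 2 + 8 = 10 ≤ 16, user value 12 + 15 = 27.
R + S: effort 4 + 8 = 12 ≤ 16, user value 9 + 15 = 24.
R + G + S: effort 4 + 2 + 8 = 14 ≤ 16, user value 9 + 12 + 15 = 36.
Best is R, G, and S with total user value 36.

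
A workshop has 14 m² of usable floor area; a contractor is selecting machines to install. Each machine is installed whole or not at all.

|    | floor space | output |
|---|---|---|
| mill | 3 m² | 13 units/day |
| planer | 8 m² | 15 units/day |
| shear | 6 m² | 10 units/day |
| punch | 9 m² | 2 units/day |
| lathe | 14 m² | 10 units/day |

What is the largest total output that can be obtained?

28

Allowing fractional choices, the relaxed optimum would be about 33.0, but machines are indivisible.
mill + shear: floor space 3 + 6 = 9 ≤ 14, output 13 + 10 = 23.
mill + planer: floor space 3 + 8 = 11 ≤ 14, output 13 + 15 = 28.
planer + shear: floor space 8 + 6 = 14 ≤ 14, output 15 + 10 = 25.
Best is mill and planer with total output 28.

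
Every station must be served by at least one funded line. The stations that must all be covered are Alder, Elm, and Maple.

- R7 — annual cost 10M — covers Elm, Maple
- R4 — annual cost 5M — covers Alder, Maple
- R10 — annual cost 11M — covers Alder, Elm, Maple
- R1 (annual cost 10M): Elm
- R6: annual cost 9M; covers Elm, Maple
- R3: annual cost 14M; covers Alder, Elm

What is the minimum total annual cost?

The greedy cost-per-new-station heuristic would pick R4 and R6 for 14, but a cheaper cover exists.
R10 alone covers Alder, Elm, Maple — every station.
Total annual cost: 11.
No cover costs less than 11.

11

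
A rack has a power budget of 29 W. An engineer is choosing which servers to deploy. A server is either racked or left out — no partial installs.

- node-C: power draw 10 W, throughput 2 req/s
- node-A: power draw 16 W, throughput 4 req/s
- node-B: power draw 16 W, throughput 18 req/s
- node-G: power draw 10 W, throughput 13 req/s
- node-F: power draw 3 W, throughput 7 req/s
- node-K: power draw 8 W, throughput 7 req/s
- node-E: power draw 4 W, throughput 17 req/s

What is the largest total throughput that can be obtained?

44

Allowing fractional choices, the relaxed optimum would be about 50.5, but servers are indivisible.
node-B + node-K + node-E: power draw 16 + 8 + 4 = 28 ≤ 29, throughput 18 + 7 + 17 = 42.
node-B + node-F + node-E: power draw 16 + 3 + 4 = 23 ≤ 29, throughput 18 + 7 + 17 = 42.
node-G + node-F + node-K + node-E: power draw 10 + 3 + 8 + 4 = 25 ≤ 29, throughput 13 + 7 + 7 + 17 = 44.
Best is node-G, node-F, node-K, and node-E with total throughput 44.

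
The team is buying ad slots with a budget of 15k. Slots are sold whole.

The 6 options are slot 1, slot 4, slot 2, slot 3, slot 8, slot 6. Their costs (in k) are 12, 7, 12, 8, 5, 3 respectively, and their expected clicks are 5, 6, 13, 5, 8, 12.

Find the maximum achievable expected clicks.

26

slot 2 + slot 6: cost 12 + 3 = 15 ≤ 15, expected clicks 13 + 12 = 25.
slot 4 + slot 8 + slot 6: cost 7 + 5 + 3 = 15 ≤ 15, expected clicks 6 + 8 + 12 = 26.
slot 8 + slot 6: cost 5 + 3 = 8 ≤ 15, expected clicks 8 + 12 = 20.
Best is slot 4, slot 8, and slot 6 with total expected clicks 26.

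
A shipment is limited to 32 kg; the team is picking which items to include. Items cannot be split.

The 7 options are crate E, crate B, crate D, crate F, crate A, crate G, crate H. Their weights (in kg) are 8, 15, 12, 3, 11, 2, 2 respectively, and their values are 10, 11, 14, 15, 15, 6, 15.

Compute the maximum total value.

Allowing fractional choices, the relaxed optimum would be about 68.0, but items are indivisible.
crate D + crate F + crate A + crate G + crate H: weight 12 + 3 + 11 + 2 + 2 = 30 ≤ 32, value 14 + 15 + 15 + 6 + 15 = 65.
crate E + crate F + crate A + crate G + crate H: weight 8 + 3 + 11 + 2 + 2 = 26 ≤ 32, value 10 + 15 + 15 + 6 + 15 = 61.
crate E + crate D + crate F + crate G + crate H: weight 8 + 12 + 3 + 2 + 2 = 27 ≤ 32, value 10 + 14 + 15 + 6 + 15 = 60.
Best is crate D, crate F, crate A, crate G, and crate H with total value 65.

65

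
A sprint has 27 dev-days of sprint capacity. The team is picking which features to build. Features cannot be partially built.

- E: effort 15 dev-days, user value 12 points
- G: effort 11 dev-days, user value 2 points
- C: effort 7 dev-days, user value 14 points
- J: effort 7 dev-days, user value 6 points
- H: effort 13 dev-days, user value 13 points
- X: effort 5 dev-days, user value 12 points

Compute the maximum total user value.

39

This is a 0-1 knapsack instance.
E + C + X: effort 15 + 7 + 5 = 27 ≤ 27, user value 12 + 14 + 12 = 38.
C + H + X: effort 7 + 13 + 5 = 25 ≤ 27, user value 14 + 13 + 12 = 39.
Best is C, H, and X with total user value 39.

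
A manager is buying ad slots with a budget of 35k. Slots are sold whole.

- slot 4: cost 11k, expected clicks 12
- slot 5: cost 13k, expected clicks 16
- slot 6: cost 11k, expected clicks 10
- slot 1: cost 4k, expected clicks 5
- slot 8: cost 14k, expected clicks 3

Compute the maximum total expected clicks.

Allowing fractional choices, the relaxed optimum would be about 39.4, but ad slots are indivisible.
slot 4 + slot 5 + slot 1: cost 11 + 13 + 4 = 28 ≤ 35, expected clicks 12 + 16 + 5 = 33.
slot 4 + slot 5 + slot 6: cost 11 + 13 + 11 = 35 ≤ 35, expected clicks 12 + 16 + 10 = 38.
slot 5 + slot 6 + slot 1: cost 13 + 11 + 4 = 28 ≤ 35, expected clicks 16 + 10 + 5 = 31.
Best is slot 4, slot 5, and slot 6 with total expected clicks 38.

38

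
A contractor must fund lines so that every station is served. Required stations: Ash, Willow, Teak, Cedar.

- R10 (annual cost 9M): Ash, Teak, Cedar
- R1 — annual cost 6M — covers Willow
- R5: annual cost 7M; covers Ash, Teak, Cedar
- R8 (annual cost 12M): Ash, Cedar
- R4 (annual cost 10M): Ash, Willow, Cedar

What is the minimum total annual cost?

13

This is an integer covering problem.
Choose R1 and R5: together they cover Ash, Willow, Teak, Cedar — every station.
Total annual cost: 6 + 7 = 13.
No cover costs less than 13.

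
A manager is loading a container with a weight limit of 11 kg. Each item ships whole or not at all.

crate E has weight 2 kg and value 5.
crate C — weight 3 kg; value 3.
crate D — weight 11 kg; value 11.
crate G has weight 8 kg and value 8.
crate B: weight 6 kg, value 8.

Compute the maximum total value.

crate E + crate B: weight 2 + 6 = 8 ≤ 11, value 5 + 8 = 13.
crate E + crate C + crate B: weight 2 + 3 + 6 = 11 ≤ 11, value 5 + 3 + 8 = 16.
Best is crate E, crate C, and crate B with total value 16.

16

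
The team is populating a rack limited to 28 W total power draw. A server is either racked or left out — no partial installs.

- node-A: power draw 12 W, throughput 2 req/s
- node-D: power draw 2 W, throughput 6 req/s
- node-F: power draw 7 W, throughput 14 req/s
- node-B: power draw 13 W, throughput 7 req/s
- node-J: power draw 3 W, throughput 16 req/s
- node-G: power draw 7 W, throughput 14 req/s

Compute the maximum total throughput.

50

Treat it as a binary knapsack problem.
node-F + node-J + node-G: power draw 7 + 3 + 7 = 17 ≤ 28, throughput 14 + 16 + 14 = 44.
node-D + node-F + node-B + node-J: power draw 2 + 7 + 13 + 3 = 25 ≤ 28, throughput 6 + 14 + 7 + 16 = 43.
node-D + node-F + node-J + node-G: power draw 2 + 7 + 3 + 7 = 19 ≤ 28, throughput 6 + 14 + 16 + 14 = 50.
Best is node-D, node-F, node-J, and node-G with total throughput 50.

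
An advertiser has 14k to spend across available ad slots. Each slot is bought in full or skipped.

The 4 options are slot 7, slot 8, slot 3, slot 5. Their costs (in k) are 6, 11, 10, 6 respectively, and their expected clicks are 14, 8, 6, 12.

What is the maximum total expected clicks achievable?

26

slot 7 + slot 5: cost 6 + 6 = 12 ≤ 14, expected clicks 14 + 12 = 26.
slot 7: cost 6 ≤ 14, expected clicks 14.
Best is slot 7 and slot 5 with total expected clicks 26.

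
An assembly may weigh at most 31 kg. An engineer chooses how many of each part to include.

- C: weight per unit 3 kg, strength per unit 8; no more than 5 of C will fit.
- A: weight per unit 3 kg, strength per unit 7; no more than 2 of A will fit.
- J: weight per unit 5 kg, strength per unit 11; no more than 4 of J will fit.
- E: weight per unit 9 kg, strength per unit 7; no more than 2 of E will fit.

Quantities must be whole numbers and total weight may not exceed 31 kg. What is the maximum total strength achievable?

76

This is a bounded integer knapsack.
5×C, 2×A, and 2×J: weight 31 ≤ 31, strength 5·8 + 2·7 + 2·11 = 76.
5×C and 3×J: weight 30 ≤ 31, strength 5·8 + 3·11 = 73.
Best is 76.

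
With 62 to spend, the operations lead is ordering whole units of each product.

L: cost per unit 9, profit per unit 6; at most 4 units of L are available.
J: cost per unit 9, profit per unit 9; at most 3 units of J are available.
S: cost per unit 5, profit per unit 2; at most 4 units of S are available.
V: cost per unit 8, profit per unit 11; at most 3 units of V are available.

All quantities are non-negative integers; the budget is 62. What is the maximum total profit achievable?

66

This is a bounded integer knapsack.
V has the best ratio (11/8); taking only V gives at most 3×11 = 33 (stopped by the supply cap of 3).
Mixing does better — 1×L, 3×J, and 3×V: cost 60 ≤ 62, profit 1·6 + 3·9 + 3·11 = 66.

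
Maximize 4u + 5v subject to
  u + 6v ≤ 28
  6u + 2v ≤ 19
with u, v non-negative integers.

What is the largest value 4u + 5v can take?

The continuous relaxation peaks at (1.71, 4.38) with value 28.74; rounding to a feasible lattice point costs some objective.
(u,v)=(1,4): 1·1+6·4=25≤28, 6·1+2·4=14≤19, objective 24.
(u,v)=(2,3): 1·2+6·3=20≤28, 6·2+2·3=18≤19, objective 23.
(u,v)=(0,4): 1·0+6·4=24≤28, 6·0+2·4=8≤19, objective 20.
No feasible integer point exceeds 24.

24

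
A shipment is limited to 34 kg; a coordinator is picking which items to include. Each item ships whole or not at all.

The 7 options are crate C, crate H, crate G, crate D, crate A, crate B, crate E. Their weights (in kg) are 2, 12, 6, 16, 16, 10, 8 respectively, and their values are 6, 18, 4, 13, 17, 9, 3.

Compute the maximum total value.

crate C + crate H + crate A: weight 2 + 12 + 16 = 30 ≤ 34, value 6 + 18 + 17 = 41.
crate C + crate H + crate D: weight 2 + 12 + 16 = 30 ≤ 34, value 6 + 18 + 13 = 37.
crate H + crate G + crate A: weight 12 + 6 + 16 = 34 ≤ 34, value 18 + 4 + 17 = 39.
Best is crate C, crate H, and crate A with total value 41.

41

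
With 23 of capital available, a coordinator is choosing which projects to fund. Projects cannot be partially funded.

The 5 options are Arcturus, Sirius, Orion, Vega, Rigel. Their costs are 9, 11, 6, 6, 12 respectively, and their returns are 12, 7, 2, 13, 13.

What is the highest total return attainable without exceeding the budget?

27

Allowing fractional choices, the relaxed optimum would be about 33.7, but projects are indivisible.
Vega + Rigel: cost 6 + 12 = 18 ≤ 23, return 13 + 13 = 26.
Arcturus + Orion + Vega: cost 9 + 6 + 6 = 21 ≤ 23, return 12 + 2 + 13 = 27.
Best is Arcturus, Orion, and Vega with total return 27.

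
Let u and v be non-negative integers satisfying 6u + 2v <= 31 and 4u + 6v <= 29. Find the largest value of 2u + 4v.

18

Relaxing integrality, the LP optimum is 19.33 at (u,v) = (0, 4.83), which is not an integer point.
(u,v)=(1,4): 6·1+2·4=14≤31, 4·1+6·4=28≤29, objective 18.
(u,v)=(0,4): 6·0+2·4=8≤31, 4·0+6·4=24≤29, objective 16.
(u,v)=(2,3): 6·2+2·3=18≤31, 4·2+6·3=26≤29, objective 16.
(u,v)=(1,3): 6·1+2·3=12≤31, 4·1+6·3=22≤29, objective 14.
Maximum is 18 at (u,v)=(1,4).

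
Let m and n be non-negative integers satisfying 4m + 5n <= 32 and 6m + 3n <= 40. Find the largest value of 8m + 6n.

The continuous relaxation peaks at (5.78, 1.78) with value 56.89; rounding to a feasible lattice point costs some objective.
(m,n)=(6,1): 4·6+5·1=29≤32, 6·6+3·1=39≤40, objective 54.
(m,n)=(5,2): 4·5+5·2=30≤32, 6·5+3·2=36≤40, objective 52.
(m,n)=(6,0): 4·6+5·0=24≤32, 6·6+3·0=36≤40, objective 48.
Maximum is 54 at (m,n)=(6,1).

54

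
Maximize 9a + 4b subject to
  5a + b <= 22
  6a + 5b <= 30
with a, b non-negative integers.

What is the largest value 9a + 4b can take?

40

(a,b)=(4,1) is feasible, giving 40.
(a,b)=(4,0) is feasible, giving 36.
(a,b)=(3,2) is feasible, giving 35.
No feasible integer point exceeds 40.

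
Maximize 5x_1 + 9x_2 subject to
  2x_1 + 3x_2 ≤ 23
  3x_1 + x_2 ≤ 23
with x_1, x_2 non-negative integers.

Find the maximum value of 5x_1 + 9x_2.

(x_1,x_2)=(1,7): 2·1+3·7=23≤23, 3·1+1·7=10≤23, objective 68.
(x_1,x_2)=(2,6): 2·2+3·6=22≤23, 3·2+1·6=12≤23, objective 64.
(x_1,x_2)=(0,7): 2·0+3·7=21≤23, 3·0+1·7=7≤23, objective 63.
The best lattice point is (1,7), giving 68.

68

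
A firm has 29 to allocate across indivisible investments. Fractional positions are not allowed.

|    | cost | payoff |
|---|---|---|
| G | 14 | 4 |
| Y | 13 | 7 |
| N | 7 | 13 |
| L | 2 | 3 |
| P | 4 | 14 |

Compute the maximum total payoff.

37

Y + N + P: cost 13 + 7 + 4 = 24 ≤ 29, payoff 7 + 13 + 14 = 34.
G + N + L + P: cost 14 + 7 + 2 + 4 = 27 ≤ 29, payoff 4 + 13 + 3 + 14 = 34.
Y + N + L + P: cost 13 + 7 + 2 + 4 = 26 ≤ 29, payoff 7 + 13 + 3 + 14 = 37.
Best is Y, N, L, and P with total payoff 37.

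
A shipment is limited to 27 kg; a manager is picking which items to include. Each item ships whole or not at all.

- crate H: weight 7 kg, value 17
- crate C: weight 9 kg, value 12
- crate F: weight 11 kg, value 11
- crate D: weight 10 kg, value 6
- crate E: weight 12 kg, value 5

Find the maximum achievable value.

40

crate H + crate C + crate D: weight 7 + 9 + 10 = 26 ≤ 27, value 17 + 12 + 6 = 35.
crate H + crate C: weight 7 + 9 = 16 ≤ 27, value 17 + 12 = 29.
crate H + crate C + crate F: weight 7 + 9 + 11 = 27 ≤ 27, value 17 + 12 + 11 = 40.
Best is crate H, crate C, and crate F with total value 40.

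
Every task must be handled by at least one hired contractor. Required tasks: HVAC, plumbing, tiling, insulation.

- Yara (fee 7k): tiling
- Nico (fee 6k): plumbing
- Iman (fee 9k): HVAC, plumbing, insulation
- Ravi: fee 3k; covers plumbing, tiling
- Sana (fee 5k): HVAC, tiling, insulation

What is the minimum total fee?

8

Choose Ravi and Sana: together they cover HVAC, plumbing, tiling, insulation — every task.
Total fee: 3 + 5 = 8.
No cover costs less than 8.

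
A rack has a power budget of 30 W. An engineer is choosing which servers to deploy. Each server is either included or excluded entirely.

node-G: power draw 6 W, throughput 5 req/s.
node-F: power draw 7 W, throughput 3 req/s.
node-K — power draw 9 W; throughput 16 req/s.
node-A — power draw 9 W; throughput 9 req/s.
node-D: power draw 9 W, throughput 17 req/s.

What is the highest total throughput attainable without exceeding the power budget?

42

Allowing fractional choices, the relaxed optimum would be about 44.5, but servers are indivisible.
node-K + node-A + node-D: power draw 9 + 9 + 9 = 27 ≤ 30, throughput 16 + 9 + 17 = 42.
node-F + node-K + node-D: power draw 7 + 9 + 9 = 25 ≤ 30, throughput 3 + 16 + 17 = 36.
node-G + node-K + node-D: power draw 6 + 9 + 9 = 24 ≤ 30, throughput 5 + 16 + 17 = 38.
Best is node-K, node-A, and node-D with total throughput 42.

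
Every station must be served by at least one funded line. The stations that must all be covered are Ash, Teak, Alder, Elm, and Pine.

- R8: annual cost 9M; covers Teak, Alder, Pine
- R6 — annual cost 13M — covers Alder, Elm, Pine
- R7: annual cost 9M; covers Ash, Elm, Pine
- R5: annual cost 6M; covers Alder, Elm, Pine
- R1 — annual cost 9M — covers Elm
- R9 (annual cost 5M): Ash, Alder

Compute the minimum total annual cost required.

The greedy cost-per-new-station heuristic would pick R5, R9, and R8 for 20, but a cheaper cover exists.
Choose R8 and R7: together they cover Ash, Teak, Alder, Elm, Pine — every station.
Total annual cost: 9 + 9 = 18.
No cover costs less than 18.

18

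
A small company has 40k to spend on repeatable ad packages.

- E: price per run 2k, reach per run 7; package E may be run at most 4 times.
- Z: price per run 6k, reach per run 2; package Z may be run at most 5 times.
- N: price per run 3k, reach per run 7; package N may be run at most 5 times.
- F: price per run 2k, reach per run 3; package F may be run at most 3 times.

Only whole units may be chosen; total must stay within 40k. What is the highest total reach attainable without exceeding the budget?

E has the best ratio (7/2); taking only E gives at most 4×7 = 28 (stopped by the supply cap of 4).
Mixing does better — 4×E, 1×Z, 5×N, and 3×F: price 35 ≤ 40, reach 4·7 + 1·2 + 5·7 + 3·3 = 74.

74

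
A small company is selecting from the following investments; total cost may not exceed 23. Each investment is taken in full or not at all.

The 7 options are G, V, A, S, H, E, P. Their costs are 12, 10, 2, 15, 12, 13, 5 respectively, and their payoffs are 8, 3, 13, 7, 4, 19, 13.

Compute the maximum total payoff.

45

Take A, E, and P: cost 2 + 13 + 5 = 20 ≤ 23, payoff 13 + 19 + 13 = 45.
No other feasible combination does better.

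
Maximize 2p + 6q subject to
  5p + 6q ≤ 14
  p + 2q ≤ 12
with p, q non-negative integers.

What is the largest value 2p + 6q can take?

12

The continuous relaxation peaks at (0, 2.33) with value 14.00; rounding to a feasible lattice point costs some objective.
(p,q)=(0,2): 5·0+6·2=12≤14, 1·0+2·2=4≤12, objective 12.
(p,q)=(1,1): 5·1+6·1=11≤14, 1·1+2·1=3≤12, objective 8.
(p,q)=(0,1): 5·0+6·1=6≤14, 1·0+2·1=2≤12, objective 6.
No feasible integer point exceeds 12.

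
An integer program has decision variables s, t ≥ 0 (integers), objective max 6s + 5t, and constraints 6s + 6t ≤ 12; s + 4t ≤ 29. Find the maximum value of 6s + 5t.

12

(s,t)=(2,0): 6·2+6·0=12≤12, 1·2+4·0=2≤29, objective 12.
(s,t)=(1,1): 6·1+6·1=12≤12, 1·1+4·1=5≤29, objective 11.
Maximum is 12 at (s,t)=(2,0).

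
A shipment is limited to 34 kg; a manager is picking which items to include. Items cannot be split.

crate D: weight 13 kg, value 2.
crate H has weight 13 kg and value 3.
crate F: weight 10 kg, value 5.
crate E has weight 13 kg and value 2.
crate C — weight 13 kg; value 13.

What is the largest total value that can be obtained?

18

This is a 0-1 knapsack instance.
Allowing fractional choices, the relaxed optimum would be about 20.5, but items are indivisible.
crate H + crate C: weight 13 + 13 = 26 ≤ 34, value 3 + 13 = 16.
crate D + crate C: weight 13 + 13 = 26 ≤ 34, value 2 + 13 = 15.
crate F + crate C: weight 10 + 13 = 23 ≤ 34, value 5 + 13 = 18.
Best is crate F and crate C with total value 18.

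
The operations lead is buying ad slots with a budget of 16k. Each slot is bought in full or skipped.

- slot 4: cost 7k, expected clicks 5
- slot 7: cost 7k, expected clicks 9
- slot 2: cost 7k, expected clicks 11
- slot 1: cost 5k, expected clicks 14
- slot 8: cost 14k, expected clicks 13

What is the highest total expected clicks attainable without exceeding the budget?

25

Allowing fractional choices, the relaxed optimum would be about 30.1, but ad slots are indivisible.
slot 2 + slot 1: cost 7 + 5 = 12 ≤ 16, expected clicks 11 + 14 = 25.
slot 7 + slot 1: cost 7 + 5 = 12 ≤ 16, expected clicks 9 + 14 = 23.
Best is slot 2 and slot 1 with total expected clicks 25.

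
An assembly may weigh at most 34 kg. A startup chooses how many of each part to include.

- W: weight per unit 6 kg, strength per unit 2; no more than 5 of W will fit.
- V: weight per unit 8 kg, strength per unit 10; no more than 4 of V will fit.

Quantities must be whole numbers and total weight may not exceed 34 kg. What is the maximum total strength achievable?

1×W and 3×V: weight 30 ≤ 34, strength 1·2 + 3·10 = 32.
4×V: weight 32 ≤ 34, strength 4·10 = 40.
Best is 40.

40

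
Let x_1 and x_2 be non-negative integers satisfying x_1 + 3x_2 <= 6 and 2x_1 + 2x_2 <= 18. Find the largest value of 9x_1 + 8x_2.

54

(x_1,x_2)=(6,0): 1·6+3·0=6≤6, 2·6+2·0=12≤18, objective 54.
(x_1,x_2)=(5,0): 1·5+3·0=5≤6, 2·5+2·0=10≤18, objective 45.
No feasible integer point exceeds 54.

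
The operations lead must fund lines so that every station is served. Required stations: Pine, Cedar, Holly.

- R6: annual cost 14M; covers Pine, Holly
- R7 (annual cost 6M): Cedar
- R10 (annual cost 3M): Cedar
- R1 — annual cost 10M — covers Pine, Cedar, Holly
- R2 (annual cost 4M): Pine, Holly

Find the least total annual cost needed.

This is a weighted set-cover instance.
Choose R10 and R2: together they cover Pine, Cedar, Holly — every station.
Total annual cost: 3 + 4 = 7.
No cover costs less than 7.

7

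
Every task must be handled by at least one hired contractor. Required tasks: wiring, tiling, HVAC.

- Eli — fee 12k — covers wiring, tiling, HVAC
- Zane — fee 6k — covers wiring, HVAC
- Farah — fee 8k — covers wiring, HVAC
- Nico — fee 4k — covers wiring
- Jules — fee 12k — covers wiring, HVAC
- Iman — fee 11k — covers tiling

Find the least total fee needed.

This is an integer covering problem.
The greedy cost-per-new-task heuristic would pick Zane and Iman for 17, but a cheaper cover exists.
Eli alone covers wiring, tiling, HVAC — every task.
Total fee: 12.
No cover costs less than 12.

12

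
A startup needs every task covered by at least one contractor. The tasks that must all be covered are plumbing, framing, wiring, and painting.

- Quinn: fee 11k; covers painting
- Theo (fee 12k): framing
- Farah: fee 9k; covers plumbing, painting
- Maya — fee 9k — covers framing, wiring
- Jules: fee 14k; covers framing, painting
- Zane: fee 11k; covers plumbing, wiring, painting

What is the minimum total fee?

The greedy cost-per-new-task heuristic would pick Zane and Maya for 20, but a cheaper cover exists.
Choose Farah and Maya: together they cover plumbing, framing, wiring, painting — every task.
Total fee: 9 + 9 = 18.
No cover costs less than 18.

18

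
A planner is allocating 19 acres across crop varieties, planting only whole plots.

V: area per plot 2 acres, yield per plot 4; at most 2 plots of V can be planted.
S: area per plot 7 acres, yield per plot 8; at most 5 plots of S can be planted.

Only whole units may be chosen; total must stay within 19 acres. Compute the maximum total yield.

24

V has the best ratio (4/2); taking only V gives at most 2×4 = 8 (stopped by the supply cap of 2).
Mixing does better — 2×V and 2×S: area 18 ≤ 19, yield 2·4 + 2·8 = 24.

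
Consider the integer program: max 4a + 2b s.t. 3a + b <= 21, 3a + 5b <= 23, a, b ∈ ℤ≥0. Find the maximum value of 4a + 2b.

The continuous relaxation peaks at (6.83, 0.5) with value 28.33; rounding to a feasible lattice point costs some objective.
(a,b)=(7,0): 3·7+1·0=21≤21, 3·7+5·0=21≤23, objective 28.
(a,b)=(6,1): 3·6+1·1=19≤21, 3·6+5·1=23≤23, objective 26.
(a,b)=(6,0): 3·6+1·0=18≤21, 3·6+5·0=18≤23, objective 24.
Maximum is 28 at (a,b)=(7,0).

28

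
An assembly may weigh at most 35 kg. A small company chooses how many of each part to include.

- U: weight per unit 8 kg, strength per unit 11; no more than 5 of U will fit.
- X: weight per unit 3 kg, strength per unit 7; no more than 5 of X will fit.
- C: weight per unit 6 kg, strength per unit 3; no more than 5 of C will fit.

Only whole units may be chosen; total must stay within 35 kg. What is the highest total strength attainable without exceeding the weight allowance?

2×U and 5×X: weight 31 ≤ 35, strength 2·11 + 5·7 = 57.
3×U and 3×X: weight 33 ≤ 35, strength 3·11 + 3·7 = 54.
Best is 57.

57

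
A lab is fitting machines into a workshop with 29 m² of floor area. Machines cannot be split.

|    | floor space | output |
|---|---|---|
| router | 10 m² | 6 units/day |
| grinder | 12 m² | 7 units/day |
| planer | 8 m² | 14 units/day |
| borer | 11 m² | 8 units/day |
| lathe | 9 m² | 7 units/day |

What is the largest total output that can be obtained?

This is an integer program with binary decision variables.
Allowing fractional choices, the relaxed optimum would be about 29.6, but machines are indivisible.
grinder + planer + lathe: floor space 12 + 8 + 9 = 29 ≤ 29, output 7 + 14 + 7 = 28.
router + planer + borer: floor space 10 + 8 + 11 = 29 ≤ 29, output 6 + 14 + 8 = 28.
planer + borer + lathe: floor space 8 + 11 + 9 = 28 ≤ 29, output 14 + 8 + 7 = 29.
Best is planer, borer, and lathe with total output 29.

29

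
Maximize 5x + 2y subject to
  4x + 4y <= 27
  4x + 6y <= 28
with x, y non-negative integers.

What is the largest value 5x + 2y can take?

30

Relaxing integrality, the LP optimum is 33.75 at (x,y) = (6.75, 0), which is not an integer point.
(x,y)=(6,0): 4·6+4·0=24≤27, 4·6+6·0=24≤28, objective 30.
(x,y)=(5,1): 4·5+4·1=24≤27, 4·5+6·1=26≤28, objective 27.
(x,y)=(5,0): 4·5+4·0=20≤27, 4·5+6·0=20≤28, objective 25.
Maximum is 30 at (x,y)=(6,0).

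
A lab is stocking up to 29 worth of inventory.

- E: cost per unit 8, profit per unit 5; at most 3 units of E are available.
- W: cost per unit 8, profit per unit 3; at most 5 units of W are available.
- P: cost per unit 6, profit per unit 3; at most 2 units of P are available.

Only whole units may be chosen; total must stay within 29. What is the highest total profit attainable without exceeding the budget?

This is a bounded integer knapsack.
E has the best ratio (5/8); taking only E gives at most 3×5 = 15 (stopped by the cost limit).
Mixing does better — 2×E and 2×P: cost 28 ≤ 29, profit 2·5 + 2·3 = 16.

16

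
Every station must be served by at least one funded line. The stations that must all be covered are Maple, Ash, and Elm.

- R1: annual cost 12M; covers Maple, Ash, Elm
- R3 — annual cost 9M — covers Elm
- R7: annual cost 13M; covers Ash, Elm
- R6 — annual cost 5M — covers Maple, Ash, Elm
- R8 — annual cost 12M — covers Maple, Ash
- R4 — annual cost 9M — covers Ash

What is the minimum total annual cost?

5

R6 alone covers Maple, Ash, Elm — every station.
Total annual cost: 5.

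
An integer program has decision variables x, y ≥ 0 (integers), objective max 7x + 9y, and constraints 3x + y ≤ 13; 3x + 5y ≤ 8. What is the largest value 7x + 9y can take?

Relaxing integrality, the LP optimum is 18.67 at (x,y) = (2.67, 0), which is not an integer point.
(x,y)=(1,1): 3·1+1·1=4≤13, 3·1+5·1=8≤8, objective 16.
(x,y)=(2,0): 3·2+1·0=6≤13, 3·2+5·0=6≤8, objective 14.
Maximum is 16 at (x,y)=(1,1).

16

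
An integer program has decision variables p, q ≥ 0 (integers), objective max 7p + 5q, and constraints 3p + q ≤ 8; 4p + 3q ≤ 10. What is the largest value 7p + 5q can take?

(p,q)=(1,2): 3·1+1·2=5≤8, 4·1+3·2=10≤10, objective 17.
(p,q)=(0,3): 3·0+1·3=3≤8, 4·0+3·3=9≤10, objective 15.
(p,q)=(2,0): 3·2+1·0=6≤8, 4·2+3·0=8≤10, objective 14.
Maximum is 17 at (p,q)=(1,2).

17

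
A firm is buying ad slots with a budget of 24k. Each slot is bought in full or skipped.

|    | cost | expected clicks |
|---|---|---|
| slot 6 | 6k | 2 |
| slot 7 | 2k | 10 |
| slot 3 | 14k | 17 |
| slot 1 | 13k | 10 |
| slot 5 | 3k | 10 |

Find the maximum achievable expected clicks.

Allowing fractional choices, the relaxed optimum would be about 40.8, but ad slots are indivisible.
slot 7 + slot 3 + slot 5: cost 2 + 14 + 3 = 19 ≤ 24, expected clicks 10 + 17 + 10 = 37.
slot 7 + slot 1 + slot 5: cost 2 + 13 + 3 = 18 ≤ 24, expected clicks 10 + 10 + 10 = 30.
slot 6 + slot 7 + slot 1 + slot 5: cost 6 + 2 + 13 + 3 = 24 ≤ 24, expected clicks 2 + 10 + 10 + 10 = 32.
Best is slot 7, slot 3, and slot 5 with total expected clicks 37.

37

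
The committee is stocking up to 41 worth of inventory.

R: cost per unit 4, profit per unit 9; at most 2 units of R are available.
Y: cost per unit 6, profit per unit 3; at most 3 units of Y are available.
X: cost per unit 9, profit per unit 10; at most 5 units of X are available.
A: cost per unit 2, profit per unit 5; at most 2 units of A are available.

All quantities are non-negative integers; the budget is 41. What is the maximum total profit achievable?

58

A has the best ratio (5/2); taking only A gives at most 2×5 = 10 (stopped by the supply cap of 2).
Mixing does better — 2×R, 3×X, and 2×A: cost 39 ≤ 41, profit 2·9 + 3·10 + 2·5 = 58.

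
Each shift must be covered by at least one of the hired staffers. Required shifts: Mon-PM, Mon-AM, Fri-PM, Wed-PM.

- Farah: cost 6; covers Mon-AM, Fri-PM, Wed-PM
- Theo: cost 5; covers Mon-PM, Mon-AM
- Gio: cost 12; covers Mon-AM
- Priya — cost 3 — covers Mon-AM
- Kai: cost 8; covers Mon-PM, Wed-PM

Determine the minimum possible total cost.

11

This is a weighted set-cover instance.
Choose Farah and Theo: together they cover Mon-PM, Mon-AM, Fri-PM, Wed-PM — every shift.
Total cost: 6 + 5 = 11.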